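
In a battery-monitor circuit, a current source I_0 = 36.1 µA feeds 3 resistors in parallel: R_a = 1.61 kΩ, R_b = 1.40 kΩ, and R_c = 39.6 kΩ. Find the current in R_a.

Total conductance ΣG = 1/1.61 + 1/1.40 + 1/39.6 = 1.361 (units of 1/kΩ).
R_a takes the fraction G_k/ΣG = 0.6211/1.361 = 0.4565, so I = 36.1 × 0.4565 = 16.48 µA.

I ≈ 16.5 µA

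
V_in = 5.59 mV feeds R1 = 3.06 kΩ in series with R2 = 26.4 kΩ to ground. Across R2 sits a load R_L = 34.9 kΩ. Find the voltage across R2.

First combine the lower leg with the load: R2 ‖ R_L = 15.03 kΩ.
Now apply the divider: V_out = 5.59 × 0.8308 = 4.644 mV.

V_out ≈ 4.64 mV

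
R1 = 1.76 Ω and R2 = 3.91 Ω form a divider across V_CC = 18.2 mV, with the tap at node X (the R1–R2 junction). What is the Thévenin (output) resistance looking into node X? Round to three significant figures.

R_th ≈ 1.21 Ω

Looking into X with the source shorted: R_th = R1·R2/(R1+R2) = 1.760 × 3.91/5.670 = 1.214 Ω.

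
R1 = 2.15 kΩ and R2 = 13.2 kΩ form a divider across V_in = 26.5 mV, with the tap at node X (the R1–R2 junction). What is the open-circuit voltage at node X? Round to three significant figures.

With X open, the divider is unloaded: V_th = 26.5 × 13.2/15.35 = 22.79 mV.

V_th ≈ 22.8 mV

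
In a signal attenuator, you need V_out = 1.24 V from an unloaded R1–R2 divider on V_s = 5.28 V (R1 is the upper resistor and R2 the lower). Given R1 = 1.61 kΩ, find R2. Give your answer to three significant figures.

R2 ≈ 0.494 kΩ

Required fraction k = V_out/V_s = 0.2348.
Rearranging, R2 = R1·k/(1−k) = 1.61 × 0.3069 = 0.4942 kΩ.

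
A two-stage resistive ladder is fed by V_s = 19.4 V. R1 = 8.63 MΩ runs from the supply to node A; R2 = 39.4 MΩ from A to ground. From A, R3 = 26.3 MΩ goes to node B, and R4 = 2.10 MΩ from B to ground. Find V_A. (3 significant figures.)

Looking into the second stage from A: R3 + R4 = 28.40 MΩ appears in parallel with R2.
R2 ‖ (R3+R4) = 16.50 MΩ.
V_A = 19.4 × 16.50/(8.63 + 16.50) = 12.74 V.

V_A ≈ 12.7 V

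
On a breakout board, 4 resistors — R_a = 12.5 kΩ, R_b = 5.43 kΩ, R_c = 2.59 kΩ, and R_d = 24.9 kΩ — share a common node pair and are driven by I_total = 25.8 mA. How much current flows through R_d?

Conductances: ΣG = 1/12.5 + 1/5.43 + 1/2.59 + 1/24.9 = 0.6904 (1/kΩ).
Current divider: I(R_d) = I_total · G_k/ΣG = 25.8 × (0.04016/0.6904) = 25.8 × 0.05817 = 1.501 mA.

I ≈ 1.50 mA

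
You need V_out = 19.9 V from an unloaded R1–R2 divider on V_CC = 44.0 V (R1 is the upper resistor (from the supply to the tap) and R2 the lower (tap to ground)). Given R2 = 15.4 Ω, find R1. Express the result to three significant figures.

R1 ≈ 18.7 Ω

The divider ratio is R2/(R1+R2) = 19.9/44.0 = 0.4523.
Rearranging, R1 = R2·(1−k)/k = 15.4 × 1.211 = 18.65 Ω.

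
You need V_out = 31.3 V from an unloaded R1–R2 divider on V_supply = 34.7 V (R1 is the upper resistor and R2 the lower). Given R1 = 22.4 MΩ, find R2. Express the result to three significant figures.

R2 ≈ 206 MΩ

V_out/V_supply = R2/(R1+R2) = 0.9020.
So R2 = R1 · V_out/(V_supply − V_out) = 22.4 × 31.3/(34.7 − 31.3) = 22.4 × 9.206 = 206.2 MΩ.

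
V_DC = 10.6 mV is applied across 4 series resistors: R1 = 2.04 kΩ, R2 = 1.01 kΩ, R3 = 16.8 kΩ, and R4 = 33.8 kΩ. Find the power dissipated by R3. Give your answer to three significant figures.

The common current is I = 10.6/53.65 = 0.1976 µA.
V(R3) = I·R = 3.319 mV; P = V·I = 3.319 × 0.1976 = 0.6558 nW.

P ≈ 0.656 nW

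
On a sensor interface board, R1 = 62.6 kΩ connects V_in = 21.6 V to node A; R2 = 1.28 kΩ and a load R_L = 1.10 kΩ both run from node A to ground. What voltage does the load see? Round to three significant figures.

V_out ≈ 0.202 V

The load sits in parallel with R2, giving an effective lower resistance R2' = R2·R_L/(R2+R_L) = 0.5916 kΩ.
Now apply the divider: V_out = 21.6 × 0.009362 = 0.2022 V.
(Unloaded it would be 0.433 V; the load pulls it down.)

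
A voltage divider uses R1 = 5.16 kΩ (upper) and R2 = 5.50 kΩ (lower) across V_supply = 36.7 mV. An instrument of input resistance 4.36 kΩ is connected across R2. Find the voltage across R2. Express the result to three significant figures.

V_out ≈ 11.8 mV

R2 ‖ R_L = (5.50 × 4.36)/(5.50 + 4.36) = 2.432 kΩ.
Then V_out = V_supply · R2'/(R1 + R2') = 36.7 × 2.432/7.592 = 11.76 mV.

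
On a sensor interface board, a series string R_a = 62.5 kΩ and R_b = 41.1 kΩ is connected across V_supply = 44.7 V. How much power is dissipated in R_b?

P ≈ 7.65 mW

ΣR = 103.6 kΩ → I = 44.7/103.6 = 0.4315 mA.
P = I²R = 0.1862 × 41.1 = 7.651 mW.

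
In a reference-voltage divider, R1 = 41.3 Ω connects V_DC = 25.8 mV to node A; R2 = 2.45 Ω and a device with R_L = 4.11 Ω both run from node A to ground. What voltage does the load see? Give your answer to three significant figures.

V_out ≈ 0.925 mV

First combine the lower leg with the load: R2 ‖ R_L = 1.535 Ω.
Voltage divider with the loaded lower leg: V_out = 25.8 × 1.535/(41.3 + 1.535) = 25.8 × 0.03583 = 0.9245 mV.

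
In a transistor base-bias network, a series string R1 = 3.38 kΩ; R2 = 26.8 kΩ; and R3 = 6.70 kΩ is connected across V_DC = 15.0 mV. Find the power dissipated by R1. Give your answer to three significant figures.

The common current is I = 15.0/36.88 = 0.4067 µA.
P(R1) = I²·R1 = (0.4067)² × 3.38 = 0.5591 nW.

P ≈ 0.559 nW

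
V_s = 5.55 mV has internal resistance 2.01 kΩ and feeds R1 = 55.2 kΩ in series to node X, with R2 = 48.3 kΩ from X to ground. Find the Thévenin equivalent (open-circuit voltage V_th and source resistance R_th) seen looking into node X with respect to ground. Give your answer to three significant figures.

V_th ≈ 2.54 mV, R_th ≈ 26.2 kΩ

R1' = 2.01 + 55.2 = 57.21 kΩ (source resistance + R1).
Open-circuit (no load on X): V_th = V_s · R2/(R1' + R2) = 5.55 × 48.3/(57.21 + 48.3) = 2.541 mV.
With V_s suppressed (replaced by a short), R_th = R1' ‖ R2 = (57.21 × 48.3)/(57.21 + 48.3) = 26.19 kΩ.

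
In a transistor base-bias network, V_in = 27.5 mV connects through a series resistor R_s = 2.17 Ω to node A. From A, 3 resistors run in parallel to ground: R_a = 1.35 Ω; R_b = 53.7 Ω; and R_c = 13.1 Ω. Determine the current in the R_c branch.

Equivalent of the parallel group: R_p = 1.197 Ω.
V_A by voltage divider: V_A = 27.5 × 1.197/(2.17 + 1.197) = 9.774 mV.
I(R_c) = V_A / R_c = 9.774/13.1 = 0.7461 mA.

I ≈ 0.746 mA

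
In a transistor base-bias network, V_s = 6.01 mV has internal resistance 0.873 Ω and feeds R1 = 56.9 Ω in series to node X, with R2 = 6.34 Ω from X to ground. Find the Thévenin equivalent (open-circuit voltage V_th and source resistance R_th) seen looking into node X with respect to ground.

R1' = 0.873 + 56.9 = 57.77 Ω (source resistance + R1).
With X open, the divider is unloaded: V_th = 6.01 × 6.34/64.11 = 0.5943 mV.
Looking into X with the source shorted: R_th = R1'·R2/(R1'+R2) = 57.77 × 6.34/64.11 = 5.713 Ω.

V_th ≈ 0.594 mV, R_th ≈ 5.71 Ω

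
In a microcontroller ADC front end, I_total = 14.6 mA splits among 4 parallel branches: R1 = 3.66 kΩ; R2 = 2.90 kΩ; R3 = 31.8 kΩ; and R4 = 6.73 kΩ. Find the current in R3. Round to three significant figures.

Total conductance ΣG = 1/3.66 + 1/2.90 + 1/31.8 + 1/6.73 = 0.7981 (units of 1/kΩ).
By the current-divider rule, I = I_total · G_k/ΣG = 14.6 × 0.03940 = 0.5753 mA.

I ≈ 0.575 mA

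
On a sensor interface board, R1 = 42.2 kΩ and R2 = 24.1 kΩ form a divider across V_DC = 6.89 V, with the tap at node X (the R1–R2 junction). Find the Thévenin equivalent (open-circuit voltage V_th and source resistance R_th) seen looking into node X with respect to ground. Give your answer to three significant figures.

V_th ≈ 2.50 V, R_th ≈ 15.3 kΩ

With X open, the divider is unloaded: V_th = 6.89 × 24.1/66.30 = 2.505 V.
Zeroing V_DC shorts the top of R1 to ground, so R_th = R1 ‖ R2 = 15.34 kΩ.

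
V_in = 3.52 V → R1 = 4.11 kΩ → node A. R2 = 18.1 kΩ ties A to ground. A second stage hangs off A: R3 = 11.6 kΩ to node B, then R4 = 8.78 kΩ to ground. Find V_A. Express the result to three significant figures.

Node A sees R2 in parallel with the series input of stage 2, R3 + R4 = 20.38 kΩ.
R2 ‖ (R3+R4) = 9.586 kΩ.
So V_A = 3.52 × 0.6999 = 2.464 V.

V_A ≈ 2.46 V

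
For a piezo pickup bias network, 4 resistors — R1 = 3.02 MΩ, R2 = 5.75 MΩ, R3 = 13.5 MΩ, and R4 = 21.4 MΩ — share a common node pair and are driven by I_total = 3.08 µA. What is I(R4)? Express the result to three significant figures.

Conductances: ΣG = 1/3.02 + 1/5.75 + 1/13.5 + 1/21.4 = 0.6258 (1/MΩ).
Current divider: I(R4) = I_total · G_k/ΣG = 3.08 × (0.04673/0.6258) = 3.08 × 0.07467 = 0.2300 µA.

I ≈ 0.230 µA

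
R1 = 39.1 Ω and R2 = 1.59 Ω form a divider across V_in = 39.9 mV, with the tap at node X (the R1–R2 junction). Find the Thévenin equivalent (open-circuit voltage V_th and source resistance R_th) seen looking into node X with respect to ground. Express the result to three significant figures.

With X open, the divider is unloaded: V_th = 39.9 × 1.59/40.69 = 1.559 mV.
With V_in suppressed (replaced by a short), R_th = R1 ‖ R2 = (39.10 × 1.59)/(39.10 + 1.59) = 1.528 Ω.

V_th ≈ 1.56 mV, R_th ≈ 1.53 Ω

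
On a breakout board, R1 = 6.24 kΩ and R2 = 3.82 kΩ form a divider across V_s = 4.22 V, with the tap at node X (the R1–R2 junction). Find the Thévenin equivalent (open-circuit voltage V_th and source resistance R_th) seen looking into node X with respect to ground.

With X open, the divider is unloaded: V_th = 4.22 × 3.82/10.06 = 1.602 V.
Zeroing V_s shorts the top of R1 to ground, so R_th = R1 ‖ R2 = 2.369 kΩ.

V_th ≈ 1.60 V, R_th ≈ 2.37 kΩ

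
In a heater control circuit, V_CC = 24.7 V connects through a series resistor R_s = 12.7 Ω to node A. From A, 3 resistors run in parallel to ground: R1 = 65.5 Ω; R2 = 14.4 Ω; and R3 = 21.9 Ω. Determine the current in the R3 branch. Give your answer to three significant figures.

Parallel bank: R_p = 1/(1/65.5 + 1/14.4 + 1/21.9) = 7.670 Ω.
V_A = 24.7 × 7.670/20.37 = 9.301 V.
I(R3) = V_A / R3 = 9.301/21.9 = 0.4247 A.

I ≈ 0.425 A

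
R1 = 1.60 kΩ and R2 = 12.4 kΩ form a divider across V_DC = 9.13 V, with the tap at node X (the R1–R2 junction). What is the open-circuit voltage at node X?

V_th ≈ 8.09 V

V_th is the unloaded tap voltage: V_DC · R2/(R1+R2) = 9.13 × 0.8857 = 8.087 V.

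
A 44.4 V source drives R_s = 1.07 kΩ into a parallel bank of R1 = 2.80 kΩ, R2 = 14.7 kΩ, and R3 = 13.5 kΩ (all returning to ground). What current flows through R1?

Combine the parallel branches: R_p = (1/2.80 + 1/14.7 + 1/13.5)⁻¹ = 2.003 kΩ.
V_A by voltage divider: V_A = 44.4 × 2.003/(1.07 + 2.003) = 28.94 V.
I(R1) = V_A / R1 = 28.94/2.80 = 10.34 mA.
(Check via current divider: I_total = 14.45 mA; share G_k/ΣG = 0.7154 → same result.)

I ≈ 10.3 mA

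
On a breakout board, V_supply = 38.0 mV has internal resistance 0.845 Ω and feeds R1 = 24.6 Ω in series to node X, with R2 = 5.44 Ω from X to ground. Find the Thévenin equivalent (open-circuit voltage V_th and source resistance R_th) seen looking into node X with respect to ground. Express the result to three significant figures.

V_th ≈ 6.69 mV, R_th ≈ 4.48 Ω

R1' = 0.845 + 24.6 = 25.45 Ω (source resistance + R1).
V_th is the unloaded tap voltage: V_supply · R2/(R1'+R2) = 38.0 × 0.1761 = 6.693 mV.
Looking into X with the source shorted: R_th = R1'·R2/(R1'+R2) = 25.45 × 5.44/30.89 = 4.482 Ω.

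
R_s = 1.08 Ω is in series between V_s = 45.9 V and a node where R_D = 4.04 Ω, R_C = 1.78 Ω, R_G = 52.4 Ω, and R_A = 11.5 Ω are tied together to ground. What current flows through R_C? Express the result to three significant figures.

Combine the parallel branches: R_p = (1/4.04 + 1/1.78 + 1/52.4 + 1/11.5)⁻¹ = 1.092 Ω.
V_A by voltage divider: V_A = 45.9 × 1.092/(1.08 + 1.092) = 23.08 V.
I(R_C) = V_A / R_C = 23.08/1.78 = 12.97 A.
(Check via current divider: I_total = 21.13 A; share G_k/ΣG = 0.6137 → same result.)

I ≈ 13.0 A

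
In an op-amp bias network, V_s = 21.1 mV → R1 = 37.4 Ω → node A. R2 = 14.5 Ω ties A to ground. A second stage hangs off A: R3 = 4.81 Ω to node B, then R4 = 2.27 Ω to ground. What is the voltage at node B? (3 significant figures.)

V_B ≈ 0.763 mV

Node A sees R2 in parallel with the series input of stage 2, R3 + R4 = 7.080 Ω.
Effective lower resistance at A: R2 ‖ 7.080 = 4.757 Ω.
So V_A = 21.1 × 0.1128 = 2.381 mV.
Stage 2 is unloaded, so V_B = V_A · R4/(R3+R4) = 2.381 × 2.27/7.080 = 0.7634 mV.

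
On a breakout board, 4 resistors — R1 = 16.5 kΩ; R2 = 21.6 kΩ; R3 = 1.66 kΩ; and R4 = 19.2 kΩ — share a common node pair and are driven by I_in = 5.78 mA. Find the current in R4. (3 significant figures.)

I ≈ 0.395 mA

Conductances: ΣG = 1/16.5 + 1/21.6 + 1/1.66 + 1/19.2 = 0.7614 (1/kΩ).
By the current-divider rule, I = I_in · G_k/ΣG = 5.78 × 0.06841 = 0.3954 mA.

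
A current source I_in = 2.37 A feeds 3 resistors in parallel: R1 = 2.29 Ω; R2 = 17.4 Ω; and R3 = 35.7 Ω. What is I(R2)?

ΣG = 1/2.29 + 1/17.4 + 1/35.7 = 0.5222.
By the current-divider rule, I = I_in · G_k/ΣG = 2.37 × 0.1101 = 0.2609 A.

I ≈ 0.261 A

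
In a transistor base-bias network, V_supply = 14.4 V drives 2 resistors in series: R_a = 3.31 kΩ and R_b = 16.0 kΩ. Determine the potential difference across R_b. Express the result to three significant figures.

ΣR = 3.31 + 16.0 = 19.31 kΩ.
Voltage divider: V = V_supply · (16.00 / 19.31) = 14.4 × 0.8286 = 11.93 V.

V ≈ 11.9 V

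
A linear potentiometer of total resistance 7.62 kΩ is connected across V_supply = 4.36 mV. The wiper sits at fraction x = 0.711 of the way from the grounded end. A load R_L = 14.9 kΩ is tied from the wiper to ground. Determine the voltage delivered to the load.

Split the track: R_lower = x·R_p = 5.418 kΩ, R_upper = (1−x)·R_p = 2.202 kΩ.
(x·R_p) ‖ R_L = 3.973 kΩ.
Then V_out = V_supply · 3.973/(2.202 + 3.973) = 2.805 mV.

V_out ≈ 2.81 mV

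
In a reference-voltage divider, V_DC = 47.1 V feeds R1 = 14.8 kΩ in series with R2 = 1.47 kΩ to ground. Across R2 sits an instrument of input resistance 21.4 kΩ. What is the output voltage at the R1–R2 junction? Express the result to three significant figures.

First combine the lower leg with the load: R2 ‖ R_L = 1.376 kΩ.
Voltage divider with the loaded lower leg: V_out = 47.1 × 1.376/(14.8 + 1.376) = 47.1 × 0.08504 = 4.005 V.

V_out ≈ 4.01 V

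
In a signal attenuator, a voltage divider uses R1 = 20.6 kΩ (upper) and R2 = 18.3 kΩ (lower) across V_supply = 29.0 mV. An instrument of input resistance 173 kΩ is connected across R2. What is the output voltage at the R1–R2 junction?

V_out ≈ 12.9 mV

First combine the lower leg with the load: R2 ‖ R_L = 16.55 kΩ.
Then V_out = V_supply · R2'/(R1 + R2') = 29.0 × 16.55/37.15 = 12.92 mV.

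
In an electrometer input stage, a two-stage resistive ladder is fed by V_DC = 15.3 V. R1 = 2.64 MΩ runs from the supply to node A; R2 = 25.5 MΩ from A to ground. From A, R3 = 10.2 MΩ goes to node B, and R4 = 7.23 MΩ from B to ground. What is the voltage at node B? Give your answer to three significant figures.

V_B ≈ 5.06 V

Node A sees R2 in parallel with the series input of stage 2, R3 + R4 = 17.43 MΩ.
Effective lower resistance at A: R2 ‖ 17.43 = 10.35 MΩ.
First divider: V_A = V_DC · 10.35/(2.64 + 10.35) = 12.19 V.
Then the unloaded second divider: V_B = V_A × R4/(R3+R4) = 12.19 × 0.4148 = 5.057 V.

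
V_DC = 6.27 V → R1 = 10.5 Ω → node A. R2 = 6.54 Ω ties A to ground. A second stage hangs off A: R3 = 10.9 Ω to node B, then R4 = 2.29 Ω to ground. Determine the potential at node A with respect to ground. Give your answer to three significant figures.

V_A ≈ 1.84 V

Looking into the second stage from A: R3 + R4 = 13.19 Ω appears in parallel with R2.
Effective lower resistance at A: R2 ‖ 13.19 = 4.372 Ω.
V_A = 6.27 × 4.372/(10.5 + 4.372) = 1.843 V.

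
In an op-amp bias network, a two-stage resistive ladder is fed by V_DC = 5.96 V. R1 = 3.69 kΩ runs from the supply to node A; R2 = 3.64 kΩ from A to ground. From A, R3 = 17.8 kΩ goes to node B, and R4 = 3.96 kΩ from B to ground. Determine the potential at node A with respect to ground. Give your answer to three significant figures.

V_A ≈ 2.73 V

Looking into the second stage from A: R3 + R4 = 21.76 kΩ appears in parallel with R2.
R2 ‖ (R3+R4) = 3.118 kΩ.
V_A = 5.96 × 3.118/(3.69 + 3.118) = 2.730 V.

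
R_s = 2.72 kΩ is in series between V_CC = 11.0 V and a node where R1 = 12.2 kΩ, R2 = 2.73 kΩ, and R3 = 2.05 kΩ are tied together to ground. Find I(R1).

I ≈ 0.254 mA

Combine the parallel branches: R_p = (1/12.2 + 1/2.73 + 1/2.05)⁻¹ = 1.068 kΩ.
Node voltage V_A = V_CC · R_p/(R_s + R_p) = 11.0 × 0.2820 = 3.102 V.
I(R1) = V_A / R1 = 3.102/12.2 = 0.2543 mA.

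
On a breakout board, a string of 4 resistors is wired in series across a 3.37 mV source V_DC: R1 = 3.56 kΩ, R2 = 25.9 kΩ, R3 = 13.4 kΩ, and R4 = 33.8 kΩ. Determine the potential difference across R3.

Total series resistance ΣR = 3.56 + 25.9 + 13.4 + 33.8 = 76.66 kΩ.
V = V_DC · R/ΣR = 3.37 × 0.1748 = 0.5891 mV.

V ≈ 0.589 mV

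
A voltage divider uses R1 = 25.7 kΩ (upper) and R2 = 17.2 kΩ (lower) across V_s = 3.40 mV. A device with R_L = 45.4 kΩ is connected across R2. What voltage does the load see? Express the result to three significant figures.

V_out ≈ 1.11 mV

First combine the lower leg with the load: R2 ‖ R_L = 12.47 kΩ.
Now apply the divider: V_out = 3.40 × 0.3268 = 1.111 mV.
(Unloaded it would be 1.36 mV; the load pulls it down.)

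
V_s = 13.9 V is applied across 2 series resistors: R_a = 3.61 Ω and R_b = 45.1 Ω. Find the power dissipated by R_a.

Series current I = V_s/ΣR = 13.9/48.71 = 0.2854 A.
V(R_a) = I·R = 1.030 V; P = V·I = 1.030 × 0.2854 = 0.2940 W.

P ≈ 0.294 W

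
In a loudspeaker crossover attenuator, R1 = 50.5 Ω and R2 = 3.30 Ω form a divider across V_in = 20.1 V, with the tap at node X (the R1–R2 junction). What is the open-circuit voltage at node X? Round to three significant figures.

V_th is the unloaded tap voltage: V_in · R2/(R1+R2) = 20.1 × 0.06134 = 1.233 V.

V_th ≈ 1.23 V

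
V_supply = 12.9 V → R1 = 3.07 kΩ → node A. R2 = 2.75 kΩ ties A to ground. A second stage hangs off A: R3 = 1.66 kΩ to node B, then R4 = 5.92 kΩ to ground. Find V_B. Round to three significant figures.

V_B ≈ 4.00 V

Node A sees R2 in parallel with the series input of stage 2, R3 + R4 = 7.580 kΩ.
Effective lower resistance at A: R2 ‖ 7.580 = 2.018 kΩ.
So V_A = 12.9 × 0.3966 = 5.116 V.
V_B = V_A × 0.7810 = 3.996 V.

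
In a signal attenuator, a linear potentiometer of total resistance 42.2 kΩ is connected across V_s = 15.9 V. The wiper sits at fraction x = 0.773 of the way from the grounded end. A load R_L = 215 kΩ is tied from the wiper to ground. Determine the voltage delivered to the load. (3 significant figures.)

The pot divides into 9.579 kΩ above the wiper and 32.62 kΩ below.
Lower segment in parallel with the load: 32.62 ‖ 215 = 28.32 kΩ.
Then V_out = V_s · 28.32/(9.579 + 28.32) = 11.88 V.
(Unloaded: V_out = x·V_s = 12.3 V.)

V_out ≈ 11.9 V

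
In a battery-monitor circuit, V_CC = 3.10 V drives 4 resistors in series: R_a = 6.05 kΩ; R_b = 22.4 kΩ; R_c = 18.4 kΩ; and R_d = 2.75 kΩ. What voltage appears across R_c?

ΣR = 6.05 + 22.4 + 18.4 + 2.75 = 49.60 kΩ.
Voltage divider: V = V_CC · (18.40 / 49.60) = 3.10 × 0.3710 = 1.150 V.

V ≈ 1.15 V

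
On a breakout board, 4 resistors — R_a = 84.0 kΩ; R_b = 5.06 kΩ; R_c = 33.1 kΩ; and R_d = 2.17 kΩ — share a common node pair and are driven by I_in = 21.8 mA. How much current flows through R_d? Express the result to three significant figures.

I ≈ 14.3 mA

Conductances: ΣG = 1/84.0 + 1/5.06 + 1/33.1 + 1/2.17 = 0.7006 (1/kΩ).
R_d takes the fraction G_k/ΣG = 0.4608/0.7006 = 0.6578, so I = 21.8 × 0.6578 = 14.34 mA.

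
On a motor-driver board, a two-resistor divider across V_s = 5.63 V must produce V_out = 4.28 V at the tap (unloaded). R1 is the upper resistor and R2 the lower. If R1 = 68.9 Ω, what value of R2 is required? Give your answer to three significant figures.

R2 ≈ 218 Ω

V_out/V_s = R2/(R1+R2) = 0.7602.
R2 = R1 · 0.7602/(1 − 0.7602) = 218.4 Ω.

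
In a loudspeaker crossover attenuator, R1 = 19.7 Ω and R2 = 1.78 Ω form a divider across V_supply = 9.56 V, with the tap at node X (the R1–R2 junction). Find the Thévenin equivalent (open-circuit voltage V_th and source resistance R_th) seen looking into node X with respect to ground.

V_th ≈ 0.792 V, R_th ≈ 1.63 Ω

V_th is the unloaded tap voltage: V_supply · R2/(R1+R2) = 9.56 × 0.08287 = 0.7922 V.
With V_supply suppressed (replaced by a short), R_th = R1 ‖ R2 = (19.70 × 1.78)/(19.70 + 1.78) = 1.632 Ω.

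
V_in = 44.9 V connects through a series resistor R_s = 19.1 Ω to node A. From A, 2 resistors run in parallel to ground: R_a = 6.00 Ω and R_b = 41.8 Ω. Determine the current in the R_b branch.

I ≈ 0.231 A

Equivalent of the parallel group: R_p = 5.247 Ω.
V_A = 44.9 × 5.247/24.35 = 9.676 V.
I(R_b) = V_A / R_b = 9.676/41.8 = 0.2315 A.
(Check via current divider: I_total = 1.844 A; share G_k/ΣG = 0.1255 → same result.)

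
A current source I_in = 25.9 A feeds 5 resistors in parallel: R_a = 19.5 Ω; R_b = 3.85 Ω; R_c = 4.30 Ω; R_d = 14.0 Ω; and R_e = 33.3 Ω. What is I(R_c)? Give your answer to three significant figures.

I ≈ 9.34 A

Total conductance ΣG = 1/19.5 + 1/3.85 + 1/4.30 + 1/14.0 + 1/33.3 = 0.6450 (units of 1/Ω).
By the current-divider rule, I = I_in · G_k/ΣG = 25.9 × 0.3605 = 9.338 A.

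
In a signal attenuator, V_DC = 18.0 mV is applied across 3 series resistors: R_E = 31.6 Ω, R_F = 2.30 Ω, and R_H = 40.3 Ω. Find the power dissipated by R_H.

P ≈ 2.37 µW

Series current I = V_DC/ΣR = 18.0/74.20 = 0.2426 mA.
P(R_H) = I²·R_H = (0.2426)² × 40.3 = 2.372 µW.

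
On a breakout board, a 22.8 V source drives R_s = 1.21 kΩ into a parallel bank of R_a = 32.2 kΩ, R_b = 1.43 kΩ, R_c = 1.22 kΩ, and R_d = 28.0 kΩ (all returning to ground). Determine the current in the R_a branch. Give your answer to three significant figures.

Combine the parallel branches: R_p = (1/32.2 + 1/1.43 + 1/1.22 + 1/28.0)⁻¹ = 0.6306 kΩ.
V_A by voltage divider: V_A = 22.8 × 0.6306/(1.21 + 0.6306) = 7.812 V.
I(R_a) = V_A / R_a = 7.812/32.2 = 0.2426 mA.
(Check via current divider: I_total = 12.39 mA; share G_k/ΣG = 0.01958 → same result.)

I ≈ 0.243 mA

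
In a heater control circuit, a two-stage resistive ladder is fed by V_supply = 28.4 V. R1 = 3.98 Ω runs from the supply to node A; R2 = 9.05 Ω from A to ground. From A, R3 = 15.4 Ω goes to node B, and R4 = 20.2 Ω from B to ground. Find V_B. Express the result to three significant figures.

V_B ≈ 10.4 V

Looking into the second stage from A: R3 + R4 = 35.60 Ω appears in parallel with R2.
Effective lower resistance at A: R2 ‖ 35.60 = 7.216 Ω.
So V_A = 28.4 × 0.6445 = 18.30 V.
Then the unloaded second divider: V_B = V_A × R4/(R3+R4) = 18.30 × 0.5674 = 10.39 V.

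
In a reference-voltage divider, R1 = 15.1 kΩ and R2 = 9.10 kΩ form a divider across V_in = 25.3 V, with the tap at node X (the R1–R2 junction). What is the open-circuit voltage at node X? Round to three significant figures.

V_th ≈ 9.51 V

V_th is the unloaded tap voltage: V_in · R2/(R1+R2) = 25.3 × 0.3760 = 9.514 V.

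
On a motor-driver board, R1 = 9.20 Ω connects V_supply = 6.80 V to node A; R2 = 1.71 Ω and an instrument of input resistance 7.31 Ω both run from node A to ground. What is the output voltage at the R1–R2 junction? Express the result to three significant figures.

The load sits in parallel with R2, giving an effective lower resistance R2' = R2·R_L/(R2+R_L) = 1.386 Ω.
Voltage divider with the loaded lower leg: V_out = 6.80 × 1.386/(9.20 + 1.386) = 6.80 × 0.1309 = 0.8902 V.
(Unloaded it would be 1.07 V; the load pulls it down.)

V_out ≈ 0.890 V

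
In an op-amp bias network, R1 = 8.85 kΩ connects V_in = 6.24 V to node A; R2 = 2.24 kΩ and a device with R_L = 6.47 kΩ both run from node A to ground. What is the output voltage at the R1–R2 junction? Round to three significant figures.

V_out ≈ 0.988 V

First combine the lower leg with the load: R2 ‖ R_L = 1.664 kΩ.
Then V_out = V_in · R2'/(R1 + R2') = 6.24 × 1.664/10.51 = 0.9875 V.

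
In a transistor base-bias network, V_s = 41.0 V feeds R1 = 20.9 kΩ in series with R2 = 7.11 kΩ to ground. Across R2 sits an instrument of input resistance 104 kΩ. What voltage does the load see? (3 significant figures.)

The load sits in parallel with R2, giving an effective lower resistance R2' = R2·R_L/(R2+R_L) = 6.655 kΩ.
Now apply the divider: V_out = 41.0 × 0.2415 = 9.902 V.
(Unloaded it would be 10.4 V; the load pulls it down.)

V_out ≈ 9.90 V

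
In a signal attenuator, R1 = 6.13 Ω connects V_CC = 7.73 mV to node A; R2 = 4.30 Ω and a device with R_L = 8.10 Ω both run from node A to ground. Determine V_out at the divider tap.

First combine the lower leg with the load: R2 ‖ R_L = 2.809 Ω.
Voltage divider with the loaded lower leg: V_out = 7.73 × 2.809/(6.13 + 2.809) = 7.73 × 0.3142 = 2.429 mV.

V_out ≈ 2.43 mV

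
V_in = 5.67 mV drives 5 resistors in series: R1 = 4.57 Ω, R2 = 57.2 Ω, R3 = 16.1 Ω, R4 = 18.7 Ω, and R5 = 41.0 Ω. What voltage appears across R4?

Total series resistance ΣR = 4.57 + 57.2 + 16.1 + 18.7 + 41.0 = 137.6 Ω.
By the voltage-divider rule, V = 5.67 × 18.70/137.6 = 0.7707 mV.

V ≈ 0.771 mV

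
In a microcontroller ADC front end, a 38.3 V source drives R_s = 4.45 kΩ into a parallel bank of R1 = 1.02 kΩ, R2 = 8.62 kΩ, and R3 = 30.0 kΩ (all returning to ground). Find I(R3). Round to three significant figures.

Combine the parallel branches: R_p = (1/1.02 + 1/8.62 + 1/30.0)⁻¹ = 0.8852 kΩ.
Node voltage V_A = V_DC · R_p/(R_s + R_p) = 38.3 × 0.1659 = 6.354 V.
Branch current I = V_A/R3 = 6.354/30.0 = 0.2118 mA.

I ≈ 0.212 mA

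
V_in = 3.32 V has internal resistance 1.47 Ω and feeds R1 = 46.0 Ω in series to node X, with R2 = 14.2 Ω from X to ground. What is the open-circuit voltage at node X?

R1' = 1.47 + 46.0 = 47.47 Ω (source resistance + R1).
With X open, the divider is unloaded: V_th = 3.32 × 14.2/61.67 = 0.7645 V.

V_th ≈ 0.764 V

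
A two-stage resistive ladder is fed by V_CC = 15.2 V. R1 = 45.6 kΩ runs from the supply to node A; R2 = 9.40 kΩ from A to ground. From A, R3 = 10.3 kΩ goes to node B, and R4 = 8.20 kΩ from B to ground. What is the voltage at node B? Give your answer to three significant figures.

V_B ≈ 0.810 V

Node A sees R2 in parallel with the series input of stage 2, R3 + R4 = 18.50 kΩ.
Effective lower resistance at A: R2 ‖ 18.50 = 6.233 kΩ.
V_A = 15.2 × 6.233/(45.6 + 6.233) = 1.828 V.
Stage 2 is unloaded, so V_B = V_A · R4/(R3+R4) = 1.828 × 8.20/18.50 = 0.8102 V.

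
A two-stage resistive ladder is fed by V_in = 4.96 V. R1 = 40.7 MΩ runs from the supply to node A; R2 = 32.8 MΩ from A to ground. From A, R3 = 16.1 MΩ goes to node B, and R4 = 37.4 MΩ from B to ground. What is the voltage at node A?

V_A ≈ 1.65 V

Looking into the second stage from A: R3 + R4 = 53.50 MΩ appears in parallel with R2.
R2 ‖ (R3+R4) = 20.33 MΩ.
V_A = 4.96 × 20.33/(40.7 + 20.33) = 1.652 V.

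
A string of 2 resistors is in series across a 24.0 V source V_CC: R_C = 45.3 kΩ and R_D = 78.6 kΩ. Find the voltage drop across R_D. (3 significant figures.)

Total series resistance ΣR = 45.3 + 78.6 = 123.9 kΩ.
By the voltage-divider rule, V = 24.0 × 78.60/123.9 = 15.23 V.

V ≈ 15.2 V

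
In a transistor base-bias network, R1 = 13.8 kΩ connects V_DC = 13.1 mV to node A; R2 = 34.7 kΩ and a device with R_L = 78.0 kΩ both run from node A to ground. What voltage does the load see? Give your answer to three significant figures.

First combine the lower leg with the load: R2 ‖ R_L = 24.02 kΩ.
Voltage divider with the loaded lower leg: V_out = 13.1 × 24.02/(13.8 + 24.02) = 13.1 × 0.6351 = 8.319 mV.

V_out ≈ 8.32 mV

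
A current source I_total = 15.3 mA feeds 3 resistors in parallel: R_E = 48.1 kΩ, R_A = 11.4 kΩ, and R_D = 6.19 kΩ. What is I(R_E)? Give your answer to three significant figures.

I ≈ 1.18 mA

Conductances: ΣG = 1/48.1 + 1/11.4 + 1/6.19 = 0.2701 (1/kΩ).
R_E takes the fraction G_k/ΣG = 0.02079/0.2701 = 0.07698, so I = 15.3 × 0.07698 = 1.178 mA.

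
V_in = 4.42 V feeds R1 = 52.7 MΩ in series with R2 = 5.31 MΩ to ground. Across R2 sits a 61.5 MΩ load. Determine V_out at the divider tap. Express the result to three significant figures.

V_out ≈ 0.375 V

The load sits in parallel with R2, giving an effective lower resistance R2' = R2·R_L/(R2+R_L) = 4.888 MΩ.
Now apply the divider: V_out = 4.42 × 0.08488 = 0.3752 V.
(Unloaded it would be 0.405 V; the load pulls it down.)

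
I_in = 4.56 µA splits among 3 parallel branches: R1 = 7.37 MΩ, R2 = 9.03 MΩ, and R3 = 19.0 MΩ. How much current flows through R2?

I ≈ 1.69 µA

Conductances: ΣG = 1/7.37 + 1/9.03 + 1/19.0 = 0.2991 (1/MΩ).
Current divider: I(R2) = I_in · G_k/ΣG = 4.56 × (0.1107/0.2991) = 4.56 × 0.3703 = 1.689 µA.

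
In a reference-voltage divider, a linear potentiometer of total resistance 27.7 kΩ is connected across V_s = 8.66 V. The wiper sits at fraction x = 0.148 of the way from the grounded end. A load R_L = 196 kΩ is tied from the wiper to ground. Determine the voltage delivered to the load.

The pot divides into 23.60 kΩ above the wiper and 4.100 kΩ below.
R_L loads the lower segment: effective lower R = 4.016 kΩ.
V_out = 8.66 × 4.016/(23.60 + 4.016) = 1.259 V.

V_out ≈ 1.26 V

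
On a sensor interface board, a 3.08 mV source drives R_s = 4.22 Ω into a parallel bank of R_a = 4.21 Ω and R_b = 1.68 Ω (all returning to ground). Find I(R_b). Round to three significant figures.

Combine the parallel branches: R_p = (1/4.21 + 1/1.68)⁻¹ = 1.201 Ω.
V_A = 3.08 × 1.201/5.421 = 0.6823 mV.
I(R_b) = V_A / R_b = 0.6823/1.68 = 0.4061 mA.
(Equivalently: I_total = 0.5682 mA, then current-divider fraction G_k/ΣG = 0.7148.)

I ≈ 0.406 mA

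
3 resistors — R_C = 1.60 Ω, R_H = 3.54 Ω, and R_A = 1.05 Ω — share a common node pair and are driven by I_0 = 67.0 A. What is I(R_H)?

I ≈ 10.2 A

Total conductance ΣG = 1/1.60 + 1/3.54 + 1/1.05 = 1.860 (units of 1/Ω).
R_H takes the fraction G_k/ΣG = 0.2825/1.860 = 0.1519, so I = 67.0 × 0.1519 = 10.18 A.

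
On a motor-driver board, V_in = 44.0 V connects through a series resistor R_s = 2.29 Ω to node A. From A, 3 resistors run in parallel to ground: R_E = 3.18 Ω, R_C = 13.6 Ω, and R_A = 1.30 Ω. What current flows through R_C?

I ≈ 0.886 A

Equivalent of the parallel group: R_p = 0.8641 Ω.
V_A = 44.0 × 0.8641/3.154 = 12.05 V.
Branch current I = V_A/R_C = 12.05/13.6 = 0.8864 A.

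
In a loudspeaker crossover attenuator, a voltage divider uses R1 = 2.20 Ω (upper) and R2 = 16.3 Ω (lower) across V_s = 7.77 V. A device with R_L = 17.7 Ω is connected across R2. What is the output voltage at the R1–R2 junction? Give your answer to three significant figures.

V_out ≈ 6.17 V

First combine the lower leg with the load: R2 ‖ R_L = 8.486 Ω.
Now apply the divider: V_out = 7.77 × 0.7941 = 6.170 V.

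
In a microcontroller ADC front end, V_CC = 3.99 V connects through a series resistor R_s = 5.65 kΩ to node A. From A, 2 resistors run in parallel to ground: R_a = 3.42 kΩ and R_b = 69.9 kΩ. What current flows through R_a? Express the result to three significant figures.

Equivalent of the parallel group: R_p = 3.260 kΩ.
Node voltage V_A = V_CC · R_p/(R_s + R_p) = 3.99 × 0.3659 = 1.460 V.
I(R_a) = V_A / R_a = 1.460/3.42 = 0.4269 mA.

I ≈ 0.427 mA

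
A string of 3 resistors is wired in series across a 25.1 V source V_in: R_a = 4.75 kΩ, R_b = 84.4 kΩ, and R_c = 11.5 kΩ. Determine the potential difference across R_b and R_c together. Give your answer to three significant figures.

V ≈ 23.9 V

ΣR = 4.75 + 84.4 + 11.5 = 100.7 kΩ.
R_{R_b..R_c} = 84.4 + 11.5 = 95.90 kΩ.
Voltage divider: V = V_in · (95.90 / 100.7) = 25.1 × 0.9528 = 23.92 V.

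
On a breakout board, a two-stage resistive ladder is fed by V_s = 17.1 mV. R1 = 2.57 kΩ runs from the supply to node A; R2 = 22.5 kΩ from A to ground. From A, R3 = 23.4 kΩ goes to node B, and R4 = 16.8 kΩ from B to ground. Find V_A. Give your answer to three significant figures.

V_A ≈ 14.5 mV

The second stage (R3 + R4 = 40.20 kΩ) loads node A in parallel with R2.
R2 ‖ (R3+R4) = 14.43 kΩ.
First divider: V_A = V_s · 14.43/(2.57 + 14.43) = 14.51 mV.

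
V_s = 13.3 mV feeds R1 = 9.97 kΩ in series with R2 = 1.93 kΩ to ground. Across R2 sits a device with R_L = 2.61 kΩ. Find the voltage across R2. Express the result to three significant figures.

V_out ≈ 1.33 mV

The load sits in parallel with R2, giving an effective lower resistance R2' = R2·R_L/(R2+R_L) = 1.110 kΩ.
Now apply the divider: V_out = 13.3 × 0.1001 = 1.332 mV.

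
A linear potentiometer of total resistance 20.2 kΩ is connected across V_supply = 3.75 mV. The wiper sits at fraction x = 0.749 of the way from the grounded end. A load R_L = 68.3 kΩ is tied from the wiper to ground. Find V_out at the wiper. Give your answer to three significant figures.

The pot divides into 5.070 kΩ above the wiper and 15.13 kΩ below.
R_L loads the lower segment: effective lower R = 12.39 kΩ.
Then V_out = V_supply · 12.39/(5.070 + 12.39) = 2.661 mV.

V_out ≈ 2.66 mV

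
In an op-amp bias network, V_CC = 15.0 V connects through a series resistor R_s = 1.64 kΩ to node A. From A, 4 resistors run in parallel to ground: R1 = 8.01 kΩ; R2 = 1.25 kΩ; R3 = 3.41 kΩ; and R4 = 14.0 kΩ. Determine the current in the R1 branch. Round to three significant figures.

I ≈ 0.601 mA

Combine the parallel branches: R_p = (1/8.01 + 1/1.25 + 1/3.41 + 1/14.0)⁻¹ = 0.7755 kΩ.
Node voltage V_A = V_CC · R_p/(R_s + R_p) = 15.0 × 0.3210 = 4.816 V.
Branch current I = V_A/R1 = 4.816/8.01 = 0.6012 mA.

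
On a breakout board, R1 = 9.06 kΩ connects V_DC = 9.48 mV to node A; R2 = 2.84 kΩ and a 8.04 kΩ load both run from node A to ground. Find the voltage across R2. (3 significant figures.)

First combine the lower leg with the load: R2 ‖ R_L = 2.099 kΩ.
Voltage divider with the loaded lower leg: V_out = 9.48 × 2.099/(9.06 + 2.099) = 9.48 × 0.1881 = 1.783 mV.

V_out ≈ 1.78 mV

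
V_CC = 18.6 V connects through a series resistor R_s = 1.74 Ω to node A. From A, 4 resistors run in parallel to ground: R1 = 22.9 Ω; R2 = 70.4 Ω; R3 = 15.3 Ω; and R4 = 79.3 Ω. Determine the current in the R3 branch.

Equivalent of the parallel group: R_p = 7.361 Ω.
Node voltage V_A = V_CC · R_p/(R_s + R_p) = 18.6 × 0.8088 = 15.04 V.
I(R3) = V_A / R3 = 15.04/15.3 = 0.9833 A.

I ≈ 0.983 A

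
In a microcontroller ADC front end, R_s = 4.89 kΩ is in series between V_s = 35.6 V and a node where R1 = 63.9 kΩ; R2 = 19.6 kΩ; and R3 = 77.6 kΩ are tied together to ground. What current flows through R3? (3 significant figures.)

Equivalent of the parallel group: R_p = 12.57 kΩ.
V_A = 35.6 × 12.57/17.46 = 25.63 V.
I(R3) = V_A / R3 = 25.63/77.6 = 0.3303 mA.

I ≈ 0.330 mA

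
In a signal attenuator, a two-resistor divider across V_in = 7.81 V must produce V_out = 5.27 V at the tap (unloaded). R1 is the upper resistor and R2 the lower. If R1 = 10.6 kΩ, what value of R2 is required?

V_out/V_in = R2/(R1+R2) = 0.6748.
So R2 = R1 · V_out/(V_in − V_out) = 10.6 × 5.27/(7.81 − 5.27) = 10.6 × 2.075 = 21.99 kΩ.

R2 ≈ 22.0 kΩ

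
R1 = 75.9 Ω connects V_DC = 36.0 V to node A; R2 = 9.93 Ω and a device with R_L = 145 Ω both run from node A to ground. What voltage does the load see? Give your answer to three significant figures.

First combine the lower leg with the load: R2 ‖ R_L = 9.294 Ω.
Voltage divider with the loaded lower leg: V_out = 36.0 × 9.294/(75.9 + 9.294) = 36.0 × 0.1091 = 3.927 V.
(Unloaded it would be 4.16 V; the load pulls it down.)

V_out ≈ 3.93 V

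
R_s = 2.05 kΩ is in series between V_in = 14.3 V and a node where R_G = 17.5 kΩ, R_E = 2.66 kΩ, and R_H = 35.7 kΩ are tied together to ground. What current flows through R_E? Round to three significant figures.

Equivalent of the parallel group: R_p = 2.169 kΩ.
V_A = 14.3 × 2.169/4.219 = 7.351 V.
I(R_E) = V_A / R_E = 7.351/2.66 = 2.764 mA.

I ≈ 2.76 mA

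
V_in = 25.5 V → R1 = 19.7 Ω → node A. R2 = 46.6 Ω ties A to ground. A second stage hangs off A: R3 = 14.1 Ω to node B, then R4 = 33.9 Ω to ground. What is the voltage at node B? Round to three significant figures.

V_B ≈ 9.82 V

Node A sees R2 in parallel with the series input of stage 2, R3 + R4 = 48.00 Ω.
R2 ‖ (R3+R4) = 23.64 Ω.
So V_A = 25.5 × 0.5455 = 13.91 V.
V_B = V_A × 0.7062 = 9.824 V.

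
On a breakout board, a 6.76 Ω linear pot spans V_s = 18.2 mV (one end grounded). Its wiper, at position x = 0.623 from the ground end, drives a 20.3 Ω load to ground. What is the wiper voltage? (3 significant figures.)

V_out ≈ 10.5 mV

The pot divides into 2.549 Ω above the wiper and 4.211 Ω below.
R_L loads the lower segment: effective lower R = 3.488 Ω.
V_out = 18.2 × 3.488/(2.549 + 3.488) = 10.52 mV.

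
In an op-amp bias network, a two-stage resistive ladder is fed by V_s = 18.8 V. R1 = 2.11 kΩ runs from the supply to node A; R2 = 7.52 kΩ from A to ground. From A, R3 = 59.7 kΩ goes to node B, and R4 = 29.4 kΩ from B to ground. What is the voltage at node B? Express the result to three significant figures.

Looking into the second stage from A: R3 + R4 = 89.10 kΩ appears in parallel with R2.
Effective lower resistance at A: R2 ‖ 89.10 = 6.935 kΩ.
First divider: V_A = V_s · 6.935/(2.11 + 6.935) = 14.41 V.
V_B = V_A × 0.3300 = 4.756 V.

V_B ≈ 4.76 V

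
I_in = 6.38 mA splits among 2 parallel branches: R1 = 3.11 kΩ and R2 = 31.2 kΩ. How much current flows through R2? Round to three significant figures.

I ≈ 0.578 mA

With just two branches, the current splits inversely with resistance.
I(R2) = 6.38 × 3.11/(3.11 + 31.2) = 6.38 × 0.09064 = 0.5783 mA.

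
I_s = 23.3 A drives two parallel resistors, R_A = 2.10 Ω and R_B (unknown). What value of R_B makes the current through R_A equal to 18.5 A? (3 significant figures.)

The fraction through R_A equals R_B/(R_A+R_B).
18.5/23.3 = R_B/(R_A + R_B) → R_B = R_A · (0.7940)/(1 − 0.7940) = 2.10 × 3.854 = 8.094 Ω.

R_B ≈ 8.09 Ω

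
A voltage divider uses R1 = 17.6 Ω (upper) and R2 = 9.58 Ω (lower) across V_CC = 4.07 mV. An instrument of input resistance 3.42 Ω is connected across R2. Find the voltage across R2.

V_out ≈ 0.510 mV

R2 ‖ R_L = (9.58 × 3.42)/(9.58 + 3.42) = 2.520 Ω.
Now apply the divider: V_out = 4.07 × 0.1253 = 0.5098 mV.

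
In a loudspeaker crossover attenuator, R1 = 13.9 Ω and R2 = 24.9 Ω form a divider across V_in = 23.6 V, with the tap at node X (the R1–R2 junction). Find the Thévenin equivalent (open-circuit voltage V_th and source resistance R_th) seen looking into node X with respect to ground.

V_th is the unloaded tap voltage: V_in · R2/(R1+R2) = 23.6 × 0.6418 = 15.15 V.
Zeroing V_in shorts the top of R1 to ground, so R_th = R1 ‖ R2 = 8.920 Ω.

V_th ≈ 15.1 V, R_th ≈ 8.92 Ω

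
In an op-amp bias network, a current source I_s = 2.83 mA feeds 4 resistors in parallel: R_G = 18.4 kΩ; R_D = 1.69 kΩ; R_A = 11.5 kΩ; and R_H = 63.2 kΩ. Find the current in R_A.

I ≈ 0.329 mA

Conductances: ΣG = 1/18.4 + 1/1.69 + 1/11.5 + 1/63.2 = 0.7488 (1/kΩ).
R_A takes the fraction G_k/ΣG = 0.08696/0.7488 = 0.1161, so I = 2.83 × 0.1161 = 0.3286 mA.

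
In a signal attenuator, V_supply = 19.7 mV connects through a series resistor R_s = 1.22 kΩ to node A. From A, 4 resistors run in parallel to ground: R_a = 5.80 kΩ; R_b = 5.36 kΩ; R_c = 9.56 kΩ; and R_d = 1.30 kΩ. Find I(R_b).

Combine the parallel branches: R_p = (1/5.80 + 1/5.36 + 1/9.56 + 1/1.30)⁻¹ = 0.8112 kΩ.
V_A = 19.7 × 0.8112/2.031 = 7.867 mV.
I(R_b) = V_A / R_b = 7.867/5.36 = 1.468 µA.

I ≈ 1.47 µA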